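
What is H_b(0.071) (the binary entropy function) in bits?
0.3696 bits

The binary entropy function is:
H(p) = -p log(p) - (1-p) log(1-p)

H(0.071) = -0.071 × log_2(0.071) - 0.929 × log_2(0.929)
H(0.071) = 0.3696 bits

Note: Binary entropy is maximized at p=0.5 (H=1 bit) and minimized at p=0 or p=1 (H=0).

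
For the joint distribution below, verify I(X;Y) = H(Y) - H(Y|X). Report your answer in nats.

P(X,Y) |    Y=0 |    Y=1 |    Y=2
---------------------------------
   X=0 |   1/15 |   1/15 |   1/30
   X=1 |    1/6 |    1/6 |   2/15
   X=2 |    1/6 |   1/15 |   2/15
I(X;Y) = 0.0229 nats

Mutual information has multiple equivalent forms:
- I(X;Y) = H(X) - H(X|Y)
- I(X;Y) = H(Y) - H(Y|X)
- I(X;Y) = H(X) + H(Y) - H(X,Y)

Computing all quantities:
H(X) = 1.0222, H(Y) = 1.0889, H(X,Y) = 2.0882
H(X|Y) = 0.9993, H(Y|X) = 1.0660

Verification:
H(X) - H(X|Y) = 1.0222 - 0.9993 = 0.0229
H(Y) - H(Y|X) = 1.0889 - 1.0660 = 0.0229
H(X) + H(Y) - H(X,Y) = 1.0222 + 1.0889 - 2.0882 = 0.0229

All forms give I(X;Y) = 0.0229 nats. ✓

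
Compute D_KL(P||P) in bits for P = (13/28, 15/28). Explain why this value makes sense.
0.0000 bits

KL divergence satisfies the Gibbs inequality: D_KL(P||Q) ≥ 0 for all distributions P, Q.

D_KL(P||Q) = Σ p(x) log(p(x)/q(x))
Each term is p(x) × log_2(p(x)/p(x)) = p(x) × log_2(1) = 0, so the sum is 0.
D_KL(P||Q) = 0.0000 bits

When P = Q, the KL divergence is exactly 0, as there is no 'divergence' between identical distributions.

This non-negativity is a fundamental property: relative entropy cannot be negative because it measures how different Q is from P.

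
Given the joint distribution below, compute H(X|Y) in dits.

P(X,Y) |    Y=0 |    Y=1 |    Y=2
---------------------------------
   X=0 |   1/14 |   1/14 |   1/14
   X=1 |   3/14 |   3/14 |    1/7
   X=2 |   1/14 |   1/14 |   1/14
0.4238 dits

Using the chain rule: H(X|Y) = H(X,Y) - H(Y)

First, compute H(X,Y) = 0.8986 dits

Marginal P(Y) = (5/14, 5/14, 2/7)
H(Y) = 0.4748 dits

H(X|Y) = H(X,Y) - H(Y) = 0.8986 - 0.4748 = 0.4238 dits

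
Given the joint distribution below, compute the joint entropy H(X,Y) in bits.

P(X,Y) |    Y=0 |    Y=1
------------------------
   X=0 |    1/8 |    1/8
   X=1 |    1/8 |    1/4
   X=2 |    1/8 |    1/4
2.5000 bits

Joint entropy is H(X,Y) = -Σ_{x,y} p(x,y) log p(x,y).

Summing over all non-zero entries:
H(X,Y) = -[1/8·log_2(1/8) + 1/8·log_2(1/8) + 1/8·log_2(1/8) + 1/4·log_2(1/4) + 1/8·log_2(1/8) + 1/4·log_2(1/4)]
H(X,Y) = 2.5000 bits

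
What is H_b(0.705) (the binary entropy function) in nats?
0.6066 nats

The binary entropy function is:
H(p) = -p log(p) - (1-p) log(1-p)

H(0.705) = -0.705 × log_e(0.705) - 0.295 × log_e(0.295)
H(0.705) = 0.6066 nats

Note: Binary entropy is maximized at p=0.5 (H=1 bit) and minimized at p=0 or p=1 (H=0).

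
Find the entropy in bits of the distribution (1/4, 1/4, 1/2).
1.5000 bits

Shannon entropy is H(X) = -Σ p(x) log p(x).

For P = (1/4, 1/4, 1/2):
H = -1/4 × log_2(1/4) -1/4 × log_2(1/4) -1/2 × log_2(1/2)
H = 1.5000 bits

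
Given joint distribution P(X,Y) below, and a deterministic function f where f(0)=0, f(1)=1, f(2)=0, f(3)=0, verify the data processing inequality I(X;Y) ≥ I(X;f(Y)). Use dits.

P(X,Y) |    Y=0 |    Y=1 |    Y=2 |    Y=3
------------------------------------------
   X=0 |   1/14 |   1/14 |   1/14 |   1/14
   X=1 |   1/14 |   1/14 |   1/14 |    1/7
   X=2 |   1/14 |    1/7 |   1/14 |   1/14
I(X;Y) = 0.0123, I(X;f(Y)) = 0.0080, inequality holds: 0.0123 ≥ 0.0080

Data Processing Inequality: For any Markov chain X → Y → Z, we have I(X;Y) ≥ I(X;Z).

Here Z = f(Y) is a deterministic function of Y, forming X → Y → Z.

Original I(X;Y) = 0.0123 dits

After applying f:
P(X,Z) where Z=f(Y):
- P(X,Z=0) = P(X,Y=0) + P(X,Y=2) + P(X,Y=3)
- P(X,Z=1) = P(X,Y=1)

I(X;Z) = I(X;f(Y)) = 0.0080 dits

Verification: 0.0123 ≥ 0.0080 ✓

Information cannot be created by processing; the function f can only lose information about X.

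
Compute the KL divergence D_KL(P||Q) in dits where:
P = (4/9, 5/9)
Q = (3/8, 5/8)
0.0044 dits

KL divergence: D_KL(P||Q) = Σ p(x) log(p(x)/q(x))

Computing term by term:
  x=0: 4/9 × log_10[(4/9)/(3/8)] = 4/9 × 0.0738 = 0.0328
  x=1: 5/9 × log_10[(5/9)/(5/8)] = 5/9 × -0.0512 = -0.0284

D_KL(P||Q) = 0.0044 dits

Note: KL divergence is always non-negative and equals 0 iff P = Q.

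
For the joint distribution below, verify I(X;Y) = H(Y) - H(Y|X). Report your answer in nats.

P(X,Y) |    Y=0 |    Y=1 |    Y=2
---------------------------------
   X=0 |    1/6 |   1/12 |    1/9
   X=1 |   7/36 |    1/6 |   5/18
I(X;Y) = 0.0130 nats

Mutual information has multiple equivalent forms:
- I(X;Y) = H(X) - H(X|Y)
- I(X;Y) = H(Y) - H(Y|X)
- I(X;Y) = H(X) + H(Y) - H(X,Y)

Computing all quantities:
H(X) = 0.6541, H(Y) = 1.0817, H(X,Y) = 1.7227
H(X|Y) = 0.6410, H(Y|X) = 1.0686

Verification:
H(X) - H(X|Y) = 0.6541 - 0.6410 = 0.0130
H(Y) - H(Y|X) = 1.0817 - 1.0686 = 0.0130
H(X) + H(Y) - H(X,Y) = 0.6541 + 1.0817 - 1.7227 = 0.0130

All forms give I(X;Y) = 0.0130 nats. ✓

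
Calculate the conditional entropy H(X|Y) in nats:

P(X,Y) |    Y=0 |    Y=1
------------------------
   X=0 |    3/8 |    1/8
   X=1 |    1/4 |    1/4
0.6593 nats

Using the chain rule: H(X|Y) = H(X,Y) - H(Y)

First, compute H(X,Y) = 1.3209 nats

Marginal P(Y) = (5/8, 3/8)
H(Y) = 0.6616 nats

H(X|Y) = H(X,Y) - H(Y) = 1.3209 - 0.6616 = 0.6593 nats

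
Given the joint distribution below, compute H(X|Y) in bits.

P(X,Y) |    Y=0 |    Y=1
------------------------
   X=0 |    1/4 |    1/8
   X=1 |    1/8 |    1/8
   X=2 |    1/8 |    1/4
1.5000 bits

Using the chain rule: H(X|Y) = H(X,Y) - H(Y)

First, compute H(X,Y) = 2.5000 bits

Marginal P(Y) = (1/2, 1/2)
H(Y) = 1.0000 bits

H(X|Y) = H(X,Y) - H(Y) = 2.5000 - 1.0000 = 1.5000 bits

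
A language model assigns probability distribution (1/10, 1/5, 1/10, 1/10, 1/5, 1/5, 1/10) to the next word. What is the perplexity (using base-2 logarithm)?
6.5975

Perplexity is 2^H (or exp(H) for natural log).

First, H = -Σ p log p = 2.7219 bits
Perplexity = 2^2.7219 = 6.5975

Interpretation: The model's uncertainty is equivalent to choosing uniformly among 6.6 options.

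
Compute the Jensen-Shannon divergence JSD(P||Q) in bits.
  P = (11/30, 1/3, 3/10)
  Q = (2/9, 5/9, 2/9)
0.0374 bits

Jensen-Shannon divergence is:
JSD(P||Q) = 0.5 × D_KL(P||M) + 0.5 × D_KL(Q||M)
where M = 0.5 × (P + Q) is the mixture distribution.

M = 0.5 × (11/30, 1/3, 3/10) + 0.5 × (2/9, 5/9, 2/9) = (0.294444, 4/9, 0.261111)

D_KL(P||M) = 0.0378 bits
D_KL(Q||M) = 0.0369 bits

JSD(P||Q) = 0.5 × 0.0378 + 0.5 × 0.0369 = 0.0374 bits

Unlike KL divergence, JSD is symmetric and bounded: 0 ≤ JSD ≤ log(2).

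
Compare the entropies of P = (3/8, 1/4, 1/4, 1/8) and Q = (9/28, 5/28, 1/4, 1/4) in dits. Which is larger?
Q

Computing entropies in dits:
H(P) = 0.5737
H(Q) = 0.5931

Distribution Q has higher entropy.

Intuition: The distribution closer to uniform (more spread out) has higher entropy.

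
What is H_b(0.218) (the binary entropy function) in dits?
0.2277 dits

The binary entropy function is:
H(p) = -p log(p) - (1-p) log(1-p)

H(0.218) = -0.218 × log_10(0.218) - 0.782 × log_10(0.782)
H(0.218) = 0.2277 dits

Note: Binary entropy is maximized at p=0.5 (H=1 bit) and minimized at p=0 or p=1 (H=0).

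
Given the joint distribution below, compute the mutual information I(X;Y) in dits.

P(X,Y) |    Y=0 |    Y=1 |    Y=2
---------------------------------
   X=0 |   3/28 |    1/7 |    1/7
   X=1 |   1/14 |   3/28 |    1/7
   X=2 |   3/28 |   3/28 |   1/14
0.0065 dits

Mutual information: I(X;Y) = H(X) + H(Y) - H(X,Y)

Marginals:
P(X) = (11/28, 9/28, 2/7), H(X) = 0.4733 dits
P(Y) = (2/7, 5/14, 5/14), H(Y) = 0.4748 dits

Joint entropy: H(X,Y) = 0.9416 dits

I(X;Y) = 0.4733 + 0.4748 - 0.9416 = 0.0065 dits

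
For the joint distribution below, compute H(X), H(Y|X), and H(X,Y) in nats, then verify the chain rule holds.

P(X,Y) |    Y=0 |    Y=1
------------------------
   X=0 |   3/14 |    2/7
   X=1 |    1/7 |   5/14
H(X,Y) = 1.3337, H(X) = 0.6931, H(Y|X) = 0.6406 (all in nats)

Chain rule: H(X,Y) = H(X) + H(Y|X)

Left side — joint entropy directly:
H(X,Y) = -Σ p(x,y) log p(x,y) = 1.3337 nats

Right side — compute H(Y|X) from the conditional distributions:
P(X) = (1/2, 1/2), so H(X) = 0.6931 nats
H(Y|X) = Σ_x P(X=x) · H(Y|X=x):
  P(Y|X=0) = (3/7, 4/7), H(Y|X=0) = 0.6829, weight P(X=0) = 1/2
  P(Y|X=1) = (2/7, 5/7), H(Y|X=1) = 0.5983, weight P(X=1) = 1/2
H(Y|X) = 0.6406 nats

H(X) + H(Y|X) = 0.6931 + 0.6406 = 1.3337 nats

Both sides equal 1.3337 nats. ✓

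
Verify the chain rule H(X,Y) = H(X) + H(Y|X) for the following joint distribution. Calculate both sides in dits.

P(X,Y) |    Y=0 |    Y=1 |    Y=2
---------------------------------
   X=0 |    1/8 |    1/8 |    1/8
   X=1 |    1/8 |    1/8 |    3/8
H(X,Y) = 0.7242, H(X) = 0.2873, H(Y|X) = 0.4369 (all in dits)

Chain rule: H(X,Y) = H(X) + H(Y|X)

Left side — joint entropy directly:
H(X,Y) = -Σ p(x,y) log p(x,y) = 0.7242 dits

Right side — compute H(Y|X) from the conditional distributions:
P(X) = (3/8, 5/8), so H(X) = 0.2873 dits
H(Y|X) = Σ_x P(X=x) · H(Y|X=x):
  P(Y|X=0) = (1/3, 1/3, 1/3), H(Y|X=0) = 0.4771, weight P(X=0) = 3/8
  P(Y|X=1) = (1/5, 1/5, 3/5), H(Y|X=1) = 0.4127, weight P(X=1) = 5/8
H(Y|X) = 0.4369 dits

H(X) + H(Y|X) = 0.2873 + 0.4369 = 0.7242 dits

Both sides equal 0.7242 dits. ✓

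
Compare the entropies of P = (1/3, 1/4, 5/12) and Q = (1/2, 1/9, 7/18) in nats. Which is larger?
P

Computing entropies in nats:
H(P) = 1.0776
H(Q) = 0.9580

Distribution P has higher entropy.

Intuition: The distribution closer to uniform (more spread out) has higher entropy.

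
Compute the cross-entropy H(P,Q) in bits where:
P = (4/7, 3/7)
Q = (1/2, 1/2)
1.0000 bits

Cross-entropy: H(P,Q) = -Σ p(x) log q(x)

Alternatively: H(P,Q) = H(P) + D_KL(P||Q)
H(P) = 0.9852 bits
D_KL(P||Q) = 0.0148 bits

H(P,Q) = 0.9852 + 0.0148 = 1.0000 bits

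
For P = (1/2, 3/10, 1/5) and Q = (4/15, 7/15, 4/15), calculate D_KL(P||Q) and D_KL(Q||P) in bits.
D_KL(P||Q) = 0.1792, D_KL(Q||P) = 0.1663

KL divergence is not symmetric: D_KL(P||Q) ≠ D_KL(Q||P) in general.

D_KL(P||Q) = 0.1792 bits
D_KL(Q||P) = 0.1663 bits

No, they are not equal!

This asymmetry is why KL divergence is not a true distance metric.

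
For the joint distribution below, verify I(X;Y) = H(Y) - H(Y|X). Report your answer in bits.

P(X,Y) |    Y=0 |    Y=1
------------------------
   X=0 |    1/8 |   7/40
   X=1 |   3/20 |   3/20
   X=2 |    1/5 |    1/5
I(X;Y) = 0.0042 bits

Mutual information has multiple equivalent forms:
- I(X;Y) = H(X) - H(X|Y)
- I(X;Y) = H(Y) - H(Y|X)
- I(X;Y) = H(X) + H(Y) - H(X,Y)

Computing all quantities:
H(X) = 1.5710, H(Y) = 0.9982, H(X,Y) = 2.5649
H(X|Y) = 1.5667, H(Y|X) = 0.9940

Verification:
H(X) - H(X|Y) = 1.5710 - 1.5667 = 0.0042
H(Y) - H(Y|X) = 0.9982 - 0.9940 = 0.0042
H(X) + H(Y) - H(X,Y) = 1.5710 + 0.9982 - 2.5649 = 0.0042

All forms give I(X;Y) = 0.0042 bits. ✓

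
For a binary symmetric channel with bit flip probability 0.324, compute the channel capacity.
0.0913 bits

For a binary symmetric channel (BSC) with error probability p:
Capacity C = 1 - H(p) bits per symbol

where H(p) = -p log₂(p) - (1-p) log₂(1-p) is the binary entropy function.

H(0.324) = 0.9087 bits
C = 1 - 0.9087 = 0.0913 bits per symbol

This means we can reliably transmit up to 0.0913 bits of information per channel use.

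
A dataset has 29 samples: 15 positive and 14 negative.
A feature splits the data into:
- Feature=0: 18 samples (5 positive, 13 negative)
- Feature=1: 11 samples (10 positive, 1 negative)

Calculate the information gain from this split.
0.3034 bits

Information Gain = H(Y) - H(Y|Feature)

Before split:
P(positive) = 15/29 = 0.5172
H(Y) = 0.9991 bits

After split:
Feature=0: H = 0.8524 bits (weight = 18/29)
Feature=1: H = 0.4395 bits (weight = 11/29)
H(Y|Feature) = (18/29)×0.8524 + (11/29)×0.4395 = 0.6958 bits

Information Gain = 0.9991 - 0.6958 = 0.3034 bits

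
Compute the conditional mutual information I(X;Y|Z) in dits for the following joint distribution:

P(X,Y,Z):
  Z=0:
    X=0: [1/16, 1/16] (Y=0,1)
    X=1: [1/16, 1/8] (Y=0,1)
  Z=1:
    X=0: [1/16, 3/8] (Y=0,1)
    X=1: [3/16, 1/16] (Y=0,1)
0.0586 dits

Conditional mutual information: I(X;Y|Z) = H(X|Z) + H(Y|Z) - H(X,Y|Z)

H(Z) = 0.2697
H(X,Z) = 0.5568 → H(X|Z) = 0.2871
H(Y,Z) = 0.5568 → H(Y|Z) = 0.2871
H(X,Y,Z) = 0.7852 → H(X,Y|Z) = 0.5155

I(X;Y|Z) = 0.2871 + 0.2871 - 0.5155 = 0.0586 dits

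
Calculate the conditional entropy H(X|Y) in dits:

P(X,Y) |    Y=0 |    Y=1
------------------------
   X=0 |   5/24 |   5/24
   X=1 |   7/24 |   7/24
0.2950 dits

Using the chain rule: H(X|Y) = H(X,Y) - H(Y)

First, compute H(X,Y) = 0.5960 dits

Marginal P(Y) = (1/2, 1/2)
H(Y) = 0.3010 dits

H(X|Y) = H(X,Y) - H(Y) = 0.5960 - 0.3010 = 0.2950 dits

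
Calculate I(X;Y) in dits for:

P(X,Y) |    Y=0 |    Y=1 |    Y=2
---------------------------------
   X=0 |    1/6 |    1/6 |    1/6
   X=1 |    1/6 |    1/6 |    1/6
0.0000 dits

Mutual information: I(X;Y) = H(X) + H(Y) - H(X,Y)

Marginals:
P(X) = (1/2, 1/2), H(X) = 0.3010 dits
P(Y) = (1/3, 1/3, 1/3), H(Y) = 0.4771 dits

Joint entropy: H(X,Y) = 0.7782 dits

I(X;Y) = 0.3010 + 0.4771 - 0.7782 = 0.0000 dits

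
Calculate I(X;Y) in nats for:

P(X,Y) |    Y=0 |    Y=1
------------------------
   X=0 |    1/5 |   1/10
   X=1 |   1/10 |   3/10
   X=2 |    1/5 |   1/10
0.0863 nats

Mutual information: I(X;Y) = H(X) + H(Y) - H(X,Y)

Marginals:
P(X) = (3/10, 2/5, 3/10), H(X) = 1.0889 nats
P(Y) = (1/2, 1/2), H(Y) = 0.6931 nats

Joint entropy: H(X,Y) = 1.6957 nats

I(X;Y) = 1.0889 + 0.6931 - 1.6957 = 0.0863 nats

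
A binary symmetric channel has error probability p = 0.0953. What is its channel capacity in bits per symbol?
0.5461 bits

For a binary symmetric channel (BSC) with error probability p:
Capacity C = 1 - H(p) bits per symbol

where H(p) = -p log₂(p) - (1-p) log₂(1-p) is the binary entropy function.

H(0.0953) = 0.4539 bits
C = 1 - 0.4539 = 0.5461 bits per symbol

This means we can reliably transmit up to 0.5461 bits of information per channel use.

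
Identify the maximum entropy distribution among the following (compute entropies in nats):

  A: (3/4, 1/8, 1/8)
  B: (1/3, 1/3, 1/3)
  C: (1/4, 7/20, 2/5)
B

For a discrete distribution over n outcomes, entropy is maximized by the uniform distribution.

Computing entropies:
H(A) = 0.7356 nats
H(B) = 1.0986 nats
H(C) = 1.0805 nats

The uniform distribution (where all probabilities equal 1/3) achieves the maximum entropy of log_e(3) = 1.0986 nats.

Distribution B has the highest entropy.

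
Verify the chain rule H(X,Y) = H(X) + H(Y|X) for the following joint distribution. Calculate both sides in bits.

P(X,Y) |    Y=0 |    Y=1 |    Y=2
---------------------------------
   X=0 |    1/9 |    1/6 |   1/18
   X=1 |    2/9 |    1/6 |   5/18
H(X,Y) = 2.4411, H(X) = 0.9183, H(Y|X) = 1.5228 (all in bits)

Chain rule: H(X,Y) = H(X) + H(Y|X)

Left side — joint entropy directly:
H(X,Y) = -Σ p(x,y) log p(x,y) = 2.4411 bits

Right side — compute H(Y|X) from the conditional distributions:
P(X) = (1/3, 2/3), so H(X) = 0.9183 bits
H(Y|X) = Σ_x P(X=x) · H(Y|X=x):
  P(Y|X=0) = (1/3, 1/2, 1/6), H(Y|X=0) = 1.4591, weight P(X=0) = 1/3
  P(Y|X=1) = (1/3, 1/4, 5/12), H(Y|X=1) = 1.5546, weight P(X=1) = 2/3
H(Y|X) = 1.5228 bits

H(X) + H(Y|X) = 0.9183 + 1.5228 = 2.4411 bits

Both sides equal 2.4411 bits. ✓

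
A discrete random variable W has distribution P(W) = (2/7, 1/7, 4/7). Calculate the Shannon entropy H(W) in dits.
0.4151 dits

Shannon entropy is H(X) = -Σ p(x) log p(x).

For P = (2/7, 1/7, 4/7):
H = -2/7 × log_10(2/7) -1/7 × log_10(1/7) -4/7 × log_10(4/7)
H = 0.4151 dits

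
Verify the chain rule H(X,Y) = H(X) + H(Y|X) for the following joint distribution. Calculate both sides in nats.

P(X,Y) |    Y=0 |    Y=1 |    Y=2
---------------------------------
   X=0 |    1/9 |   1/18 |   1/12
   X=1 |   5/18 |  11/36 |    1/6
H(X,Y) = 1.6285, H(X) = 0.5623, H(Y|X) = 1.0662 (all in nats)

Chain rule: H(X,Y) = H(X) + H(Y|X)

Left side — joint entropy directly:
H(X,Y) = -Σ p(x,y) log p(x,y) = 1.6285 nats

Right side — compute H(Y|X) from the conditional distributions:
P(X) = (1/4, 3/4), so H(X) = 0.5623 nats
H(Y|X) = Σ_x P(X=x) · H(Y|X=x):
  P(Y|X=0) = (4/9, 2/9, 1/3), H(Y|X=0) = 1.0609, weight P(X=0) = 1/4
  P(Y|X=1) = (10/27, 11/27, 2/9), H(Y|X=1) = 1.0679, weight P(X=1) = 3/4
H(Y|X) = 1.0662 nats

H(X) + H(Y|X) = 0.5623 + 1.0662 = 1.6285 nats

Both sides equal 1.6285 nats. ✓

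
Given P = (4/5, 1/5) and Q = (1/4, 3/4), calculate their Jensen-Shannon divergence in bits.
0.2316 bits

Jensen-Shannon divergence is:
JSD(P||Q) = 0.5 × D_KL(P||M) + 0.5 × D_KL(Q||M)
where M = 0.5 × (P + Q) is the mixture distribution.

M = 0.5 × (4/5, 1/5) + 0.5 × (1/4, 3/4) = (21/40, 19/40)

D_KL(P||M) = 0.2366 bits
D_KL(Q||M) = 0.2266 bits

JSD(P||Q) = 0.5 × 0.2366 + 0.5 × 0.2266 = 0.2316 bits

Unlike KL divergence, JSD is symmetric and bounded: 0 ≤ JSD ≤ log(2).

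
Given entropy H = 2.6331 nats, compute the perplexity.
13.9168

Perplexity is e^H (or exp(H) for natural log).

H = 2.6331 nats
Perplexity = e^2.6331 = 13.9168

Interpretation: The model's uncertainty is equivalent to choosing uniformly among 13.9 options.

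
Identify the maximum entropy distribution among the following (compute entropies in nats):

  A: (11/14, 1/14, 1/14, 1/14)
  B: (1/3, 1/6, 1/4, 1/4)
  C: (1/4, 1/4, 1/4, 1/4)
C

For a discrete distribution over n outcomes, entropy is maximized by the uniform distribution.

Computing entropies:
H(A) = 0.7550 nats
H(B) = 1.3580 nats
H(C) = 1.3863 nats

The uniform distribution (where all probabilities equal 1/4) achieves the maximum entropy of log_e(4) = 1.3863 nats.

Distribution C has the highest entropy.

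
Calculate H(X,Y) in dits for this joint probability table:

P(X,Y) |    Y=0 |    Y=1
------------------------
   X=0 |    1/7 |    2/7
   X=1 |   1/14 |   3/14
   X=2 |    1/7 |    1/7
0.7429 dits

Joint entropy is H(X,Y) = -Σ_{x,y} p(x,y) log p(x,y).

Summing over all non-zero entries:
H(X,Y) = -[1/7·log_10(1/7) + 2/7·log_10(2/7) + 1/14·log_10(1/14) + 3/14·log_10(3/14) + 1/7·log_10(1/7) + 1/7·log_10(1/7)]
H(X,Y) = 0.7429 dits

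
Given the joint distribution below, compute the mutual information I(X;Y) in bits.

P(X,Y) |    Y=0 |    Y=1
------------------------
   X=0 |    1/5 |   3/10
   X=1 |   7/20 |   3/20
0.0667 bits

Mutual information: I(X;Y) = H(X) + H(Y) - H(X,Y)

Marginals:
P(X) = (1/2, 1/2), H(X) = 1.0000 bits
P(Y) = (11/20, 9/20), H(Y) = 0.9928 bits

Joint entropy: H(X,Y) = 1.9261 bits

I(X;Y) = 1.0000 + 0.9928 - 1.9261 = 0.0667 bits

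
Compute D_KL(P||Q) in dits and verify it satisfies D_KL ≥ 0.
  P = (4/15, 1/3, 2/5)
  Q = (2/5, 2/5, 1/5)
0.0471 dits

KL divergence satisfies the Gibbs inequality: D_KL(P||Q) ≥ 0 for all distributions P, Q.

D_KL(P||Q) = Σ p(x) log(p(x)/q(x))
Term by term:
  x=0: 4/15 × log_10[(4/15)/(2/5)] = -0.0470
  x=1: 1/3 × log_10[(1/3)/(2/5)] = -0.0264
  x=2: 2/5 × log_10[(2/5)/(1/5)] = 0.1204
D_KL(P||Q) = 0.0471 dits

D_KL(P||Q) = 0.0471 ≥ 0 ✓

This non-negativity is a fundamental property: relative entropy cannot be negative because it measures how different Q is from P.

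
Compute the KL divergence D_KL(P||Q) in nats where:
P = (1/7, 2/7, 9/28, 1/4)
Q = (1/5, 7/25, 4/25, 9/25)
0.0908 nats

KL divergence: D_KL(P||Q) = Σ p(x) log(p(x)/q(x))

Computing term by term:
  x=0: 1/7 × log_e[(1/7)/(1/5)] = 1/7 × -0.3365 = -0.0481
  x=1: 2/7 × log_e[(2/7)/(7/25)] = 2/7 × 0.0202 = 0.0058
  x=2: 9/28 × log_e[(9/28)/(4/25)] = 9/28 × 0.6976 = 0.2242
  x=3: 1/4 × log_e[(1/4)/(9/25)] = 1/4 × -0.3646 = -0.0912

D_KL(P||Q) = 0.0908 nats

Note: KL divergence is always non-negative and equals 0 iff P = Q.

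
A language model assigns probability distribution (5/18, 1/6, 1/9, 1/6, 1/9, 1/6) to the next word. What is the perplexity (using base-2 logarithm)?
5.6972

Perplexity is 2^H (or exp(H) for natural log).

First, H = -Σ p log p = 2.5102 bits
Perplexity = 2^2.5102 = 5.6972

Interpretation: The model's uncertainty is equivalent to choosing uniformly among 5.7 options.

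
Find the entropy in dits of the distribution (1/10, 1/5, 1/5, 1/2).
0.5301 dits

Shannon entropy is H(X) = -Σ p(x) log p(x).

For P = (1/10, 1/5, 1/5, 1/2):
H = -1/10 × log_10(1/10) -1/5 × log_10(1/5) -1/5 × log_10(1/5) -1/2 × log_10(1/2)
H = 0.5301 dits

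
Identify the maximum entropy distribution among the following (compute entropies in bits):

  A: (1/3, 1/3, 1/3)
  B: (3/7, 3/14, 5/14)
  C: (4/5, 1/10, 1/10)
A

For a discrete distribution over n outcomes, entropy is maximized by the uniform distribution.

Computing entropies:
H(A) = 1.5850 bits
H(B) = 1.5306 bits
H(C) = 0.9219 bits

The uniform distribution (where all probabilities equal 1/3) achieves the maximum entropy of log_2(3) = 1.5850 bits.

Distribution A has the highest entropy.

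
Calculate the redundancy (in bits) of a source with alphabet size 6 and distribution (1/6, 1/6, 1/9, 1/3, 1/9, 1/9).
0.1383 bits

Redundancy measures how far a source is from maximum entropy:
R = H_max - H(X)

Maximum entropy for 6 symbols: H_max = log_2(6) = 2.5850 bits
Actual entropy: H(X) = 2.4466 bits
Redundancy: R = 2.5850 - 2.4466 = 0.1383 bits

This redundancy represents potential for compression: the source could be compressed by 0.1383 bits per symbol.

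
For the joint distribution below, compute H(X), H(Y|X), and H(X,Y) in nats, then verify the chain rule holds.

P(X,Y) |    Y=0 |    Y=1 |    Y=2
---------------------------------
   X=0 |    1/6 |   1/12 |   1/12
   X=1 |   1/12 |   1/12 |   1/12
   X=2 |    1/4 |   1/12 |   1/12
H(X,Y) = 2.0947, H(X) = 1.0776, H(Y|X) = 1.0172 (all in nats)

Chain rule: H(X,Y) = H(X) + H(Y|X)

Left side — joint entropy directly:
H(X,Y) = -Σ p(x,y) log p(x,y) = 2.0947 nats

Right side — compute H(Y|X) from the conditional distributions:
P(X) = (1/3, 1/4, 5/12), so H(X) = 1.0776 nats
H(Y|X) = Σ_x P(X=x) · H(Y|X=x):
  P(Y|X=0) = (1/2, 1/4, 1/4), H(Y|X=0) = 1.0397, weight P(X=0) = 1/3
  P(Y|X=1) = (1/3, 1/3, 1/3), H(Y|X=1) = 1.0986, weight P(X=1) = 1/4
  P(Y|X=2) = (3/5, 1/5, 1/5), H(Y|X=2) = 0.9503, weight P(X=2) = 5/12
H(Y|X) = 1.0172 nats

H(X) + H(Y|X) = 1.0776 + 1.0172 = 2.0947 nats

Both sides equal 2.0947 nats. ✓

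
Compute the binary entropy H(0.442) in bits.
0.9903 bits

The binary entropy function is:
H(p) = -p log(p) - (1-p) log(1-p)

H(0.442) = -0.442 × log_2(0.442) - 0.558 × log_2(0.558)
H(0.442) = 0.9903 bits

Note: Binary entropy is maximized at p=0.5 (H=1 bit) and minimized at p=0 or p=1 (H=0).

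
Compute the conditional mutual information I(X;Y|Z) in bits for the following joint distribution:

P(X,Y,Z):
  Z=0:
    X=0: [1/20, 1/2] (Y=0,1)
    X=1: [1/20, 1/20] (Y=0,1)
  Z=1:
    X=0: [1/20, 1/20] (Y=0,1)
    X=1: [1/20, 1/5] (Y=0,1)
0.0825 bits

Conditional mutual information: I(X;Y|Z) = H(X|Z) + H(Y|Z) - H(X,Y|Z)

H(Z) = 0.9341
H(X,Z) = 1.6388 → H(X|Z) = 0.7047
H(Y,Z) = 1.6388 → H(Y|Z) = 0.7047
H(X,Y,Z) = 2.2610 → H(X,Y|Z) = 1.3269

I(X;Y|Z) = 0.7047 + 0.7047 - 1.3269 = 0.0825 bits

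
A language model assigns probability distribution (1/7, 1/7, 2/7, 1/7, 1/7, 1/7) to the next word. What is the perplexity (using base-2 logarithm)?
5.7423

Perplexity is 2^H (or exp(H) for natural log).

First, H = -Σ p log p = 2.5216 bits
Perplexity = 2^2.5216 = 5.7423

Interpretation: The model's uncertainty is equivalent to choosing uniformly among 5.7 options.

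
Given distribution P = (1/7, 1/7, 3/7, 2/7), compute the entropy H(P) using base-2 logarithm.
1.8424 bits

Shannon entropy is H(X) = -Σ p(x) log p(x).

For P = (1/7, 1/7, 3/7, 2/7):
H = -1/7 × log_2(1/7) -1/7 × log_2(1/7) -3/7 × log_2(3/7) -2/7 × log_2(2/7)
H = 1.8424 bits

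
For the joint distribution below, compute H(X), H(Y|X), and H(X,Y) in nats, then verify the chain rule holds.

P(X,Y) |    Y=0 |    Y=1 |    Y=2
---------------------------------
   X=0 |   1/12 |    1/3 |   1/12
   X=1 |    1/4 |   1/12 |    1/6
H(X,Y) = 1.6326, H(X) = 0.6931, H(Y|X) = 0.9395 (all in nats)

Chain rule: H(X,Y) = H(X) + H(Y|X)

Left side — joint entropy directly:
H(X,Y) = -Σ p(x,y) log p(x,y) = 1.6326 nats

Right side — compute H(Y|X) from the conditional distributions:
P(X) = (1/2, 1/2), so H(X) = 0.6931 nats
H(Y|X) = Σ_x P(X=x) · H(Y|X=x):
  P(Y|X=0) = (1/6, 2/3, 1/6), H(Y|X=0) = 0.8676, weight P(X=0) = 1/2
  P(Y|X=1) = (1/2, 1/6, 1/3), H(Y|X=1) = 1.0114, weight P(X=1) = 1/2
H(Y|X) = 0.9395 nats

H(X) + H(Y|X) = 0.6931 + 0.9395 = 1.6326 nats

Both sides equal 1.6326 nats. ✓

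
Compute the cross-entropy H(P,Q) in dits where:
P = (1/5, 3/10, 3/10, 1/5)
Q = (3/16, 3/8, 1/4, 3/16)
0.5992 dits

Cross-entropy: H(P,Q) = -Σ p(x) log q(x)

Alternatively: H(P,Q) = H(P) + D_KL(P||Q)
H(P) = 0.5933 dits
D_KL(P||Q) = 0.0059 dits

H(P,Q) = 0.5933 + 0.0059 = 0.5992 dits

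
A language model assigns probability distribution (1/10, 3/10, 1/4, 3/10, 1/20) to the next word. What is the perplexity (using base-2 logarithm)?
4.2589

Perplexity is 2^H (or exp(H) for natural log).

First, H = -Σ p log p = 2.0905 bits
Perplexity = 2^2.0905 = 4.2589

Interpretation: The model's uncertainty is equivalent to choosing uniformly among 4.3 options.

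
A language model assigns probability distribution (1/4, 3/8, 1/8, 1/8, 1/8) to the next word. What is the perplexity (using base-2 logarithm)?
4.4557

Perplexity is 2^H (or exp(H) for natural log).

First, H = -Σ p log p = 2.1556 bits
Perplexity = 2^2.1556 = 4.4557

Interpretation: The model's uncertainty is equivalent to choosing uniformly among 4.5 options.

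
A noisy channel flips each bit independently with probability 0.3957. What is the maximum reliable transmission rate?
0.0316 bits

For a binary symmetric channel (BSC) with error probability p:
Capacity C = 1 - H(p) bits per symbol

where H(p) = -p log₂(p) - (1-p) log₂(1-p) is the binary entropy function.

H(0.3957) = 0.9684 bits
C = 1 - 0.9684 = 0.0316 bits per symbol

This means we can reliably transmit up to 0.0316 bits of information per channel use.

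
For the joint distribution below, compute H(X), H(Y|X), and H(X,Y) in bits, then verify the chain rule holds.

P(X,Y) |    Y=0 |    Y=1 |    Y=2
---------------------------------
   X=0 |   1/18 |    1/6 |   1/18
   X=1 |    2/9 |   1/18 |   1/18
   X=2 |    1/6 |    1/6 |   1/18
H(X,Y) = 2.9330, H(X) = 1.5715, H(Y|X) = 1.3615 (all in bits)

Chain rule: H(X,Y) = H(X) + H(Y|X)

Left side — joint entropy directly:
H(X,Y) = -Σ p(x,y) log p(x,y) = 2.9330 bits

Right side — compute H(Y|X) from the conditional distributions:
P(X) = (5/18, 1/3, 7/18), so H(X) = 1.5715 bits
H(Y|X) = Σ_x P(X=x) · H(Y|X=x):
  P(Y|X=0) = (1/5, 3/5, 1/5), H(Y|X=0) = 1.3710, weight P(X=0) = 5/18
  P(Y|X=1) = (2/3, 1/6, 1/6), H(Y|X=1) = 1.2516, weight P(X=1) = 1/3
  P(Y|X=2) = (3/7, 3/7, 1/7), H(Y|X=2) = 1.4488, weight P(X=2) = 7/18
H(Y|X) = 1.3615 bits

H(X) + H(Y|X) = 1.5715 + 1.3615 = 2.9330 bits

Both sides equal 2.9330 bits. ✓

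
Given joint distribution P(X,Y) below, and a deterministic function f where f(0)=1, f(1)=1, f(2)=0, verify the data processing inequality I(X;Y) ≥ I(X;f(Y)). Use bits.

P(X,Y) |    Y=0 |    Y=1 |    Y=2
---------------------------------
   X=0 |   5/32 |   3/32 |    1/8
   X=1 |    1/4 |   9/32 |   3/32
I(X;Y) = 0.0442, I(X;f(Y)) = 0.0324, inequality holds: 0.0442 ≥ 0.0324

Data Processing Inequality: For any Markov chain X → Y → Z, we have I(X;Y) ≥ I(X;Z).

Here Z = f(Y) is a deterministic function of Y, forming X → Y → Z.

Original I(X;Y) = 0.0442 bits

After applying f:
P(X,Z) where Z=f(Y):
- P(X,Z=0) = P(X,Y=2)
- P(X,Z=1) = P(X,Y=0) + P(X,Y=1)

I(X;Z) = I(X;f(Y)) = 0.0324 bits

Verification: 0.0442 ≥ 0.0324 ✓

Information cannot be created by processing; the function f can only lose information about X.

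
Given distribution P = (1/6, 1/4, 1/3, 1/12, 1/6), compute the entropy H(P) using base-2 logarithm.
2.1887 bits

Shannon entropy is H(X) = -Σ p(x) log p(x).

For P = (1/6, 1/4, 1/3, 1/12, 1/6):
H = -1/6 × log_2(1/6) -1/4 × log_2(1/4) -1/3 × log_2(1/3) -1/12 × log_2(1/12) -1/6 × log_2(1/6)
H = 2.1887 bits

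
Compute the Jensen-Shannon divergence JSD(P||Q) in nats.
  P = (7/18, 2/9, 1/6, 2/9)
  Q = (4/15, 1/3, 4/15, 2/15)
0.0228 nats

Jensen-Shannon divergence is:
JSD(P||Q) = 0.5 × D_KL(P||M) + 0.5 × D_KL(Q||M)
where M = 0.5 × (P + Q) is the mixture distribution.

M = 0.5 × (7/18, 2/9, 1/6, 2/9) + 0.5 × (4/15, 1/3, 4/15, 2/15) = (0.327778, 5/18, 0.216667, 0.177778)

D_KL(P||M) = 0.0228 nats
D_KL(Q||M) = 0.0228 nats

JSD(P||Q) = 0.5 × 0.0228 + 0.5 × 0.0228 = 0.0228 nats

Unlike KL divergence, JSD is symmetric and bounded: 0 ≤ JSD ≤ log(2).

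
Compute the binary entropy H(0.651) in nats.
0.6468 nats

The binary entropy function is:
H(p) = -p log(p) - (1-p) log(1-p)

H(0.651) = -0.651 × log_e(0.651) - 0.349 × log_e(0.349)
H(0.651) = 0.6468 nats

Note: Binary entropy is maximized at p=0.5 (H=1 bit) and minimized at p=0 or p=1 (H=0).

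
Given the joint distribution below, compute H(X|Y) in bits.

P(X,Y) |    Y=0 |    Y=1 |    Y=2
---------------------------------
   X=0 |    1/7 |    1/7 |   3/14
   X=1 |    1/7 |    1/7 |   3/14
1.0000 bits

Using the chain rule: H(X|Y) = H(X,Y) - H(Y)

First, compute H(X,Y) = 2.5567 bits

Marginal P(Y) = (2/7, 2/7, 3/7)
H(Y) = 1.5567 bits

H(X|Y) = H(X,Y) - H(Y) = 2.5567 - 1.5567 = 1.0000 bits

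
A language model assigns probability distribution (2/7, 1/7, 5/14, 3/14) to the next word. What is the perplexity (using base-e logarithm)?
3.7952

Perplexity is e^H (or exp(H) for natural log).

First, H = -Σ p log p = 1.3337 nats
Perplexity = e^1.3337 = 3.7952

Interpretation: The model's uncertainty is equivalent to choosing uniformly among 3.8 options.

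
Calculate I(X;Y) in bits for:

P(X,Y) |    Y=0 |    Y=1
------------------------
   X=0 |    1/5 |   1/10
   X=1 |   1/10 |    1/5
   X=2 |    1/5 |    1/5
0.0490 bits

Mutual information: I(X;Y) = H(X) + H(Y) - H(X,Y)

Marginals:
P(X) = (3/10, 3/10, 2/5), H(X) = 1.5710 bits
P(Y) = (1/2, 1/2), H(Y) = 1.0000 bits

Joint entropy: H(X,Y) = 2.5219 bits

I(X;Y) = 1.5710 + 1.0000 - 2.5219 = 0.0490 bits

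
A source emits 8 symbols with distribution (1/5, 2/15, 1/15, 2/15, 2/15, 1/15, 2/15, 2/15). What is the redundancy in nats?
0.0532 nats

Redundancy measures how far a source is from maximum entropy:
R = H_max - H(X)

Maximum entropy for 8 symbols: H_max = log_e(8) = 2.0794 nats
Actual entropy: H(X) = 2.0262 nats
Redundancy: R = 2.0794 - 2.0262 = 0.0532 nats

This redundancy represents potential for compression: the source could be compressed by 0.0532 nats per symbol.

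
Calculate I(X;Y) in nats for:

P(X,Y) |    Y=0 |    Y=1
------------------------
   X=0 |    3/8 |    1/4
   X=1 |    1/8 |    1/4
0.0338 nats

Mutual information: I(X;Y) = H(X) + H(Y) - H(X,Y)

Marginals:
P(X) = (5/8, 3/8), H(X) = 0.6616 nats
P(Y) = (1/2, 1/2), H(Y) = 0.6931 nats

Joint entropy: H(X,Y) = 1.3209 nats

I(X;Y) = 0.6616 + 0.6931 - 1.3209 = 0.0338 nats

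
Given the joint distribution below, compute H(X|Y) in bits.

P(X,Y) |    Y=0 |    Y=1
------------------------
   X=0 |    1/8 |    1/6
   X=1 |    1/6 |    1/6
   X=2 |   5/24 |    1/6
1.5698 bits

Using the chain rule: H(X|Y) = H(X,Y) - H(Y)

First, compute H(X,Y) = 2.5698 bits

Marginal P(Y) = (1/2, 1/2)
H(Y) = 1.0000 bits

H(X|Y) = H(X,Y) - H(Y) = 2.5698 - 1.0000 = 1.5698 bits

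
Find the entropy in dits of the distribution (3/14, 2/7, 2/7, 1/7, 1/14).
0.6568 dits

Shannon entropy is H(X) = -Σ p(x) log p(x).

For P = (3/14, 2/7, 2/7, 1/7, 1/14):
H = -3/14 × log_10(3/14) -2/7 × log_10(2/7) -2/7 × log_10(2/7) -1/7 × log_10(1/7) -1/14 × log_10(1/14)
H = 0.6568 dits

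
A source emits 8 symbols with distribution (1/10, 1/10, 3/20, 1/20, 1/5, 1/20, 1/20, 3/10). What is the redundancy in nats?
0.2019 nats

Redundancy measures how far a source is from maximum entropy:
R = H_max - H(X)

Maximum entropy for 8 symbols: H_max = log_e(8) = 2.0794 nats
Actual entropy: H(X) = 1.8775 nats
Redundancy: R = 2.0794 - 1.8775 = 0.2019 nats

This redundancy represents potential for compression: the source could be compressed by 0.2019 nats per symbol.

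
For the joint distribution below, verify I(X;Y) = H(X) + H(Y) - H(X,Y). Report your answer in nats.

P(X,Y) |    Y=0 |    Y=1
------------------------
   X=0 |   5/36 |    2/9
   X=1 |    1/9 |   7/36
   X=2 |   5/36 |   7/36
I(X;Y) = 0.0010 nats

Mutual information has multiple equivalent forms:
- I(X;Y) = H(X) - H(X|Y)
- I(X;Y) = H(Y) - H(Y|X)
- I(X;Y) = H(X) + H(Y) - H(X,Y)

Computing all quantities:
H(X) = 1.0963, H(Y) = 0.6682, H(X,Y) = 1.7636
H(X|Y) = 1.0953, H(Y|X) = 0.6673

Verification:
H(X) - H(X|Y) = 1.0963 - 1.0953 = 0.0010
H(Y) - H(Y|X) = 0.6682 - 0.6673 = 0.0010
H(X) + H(Y) - H(X,Y) = 1.0963 + 0.6682 - 1.7636 = 0.0010

All forms give I(X;Y) = 0.0010 nats. ✓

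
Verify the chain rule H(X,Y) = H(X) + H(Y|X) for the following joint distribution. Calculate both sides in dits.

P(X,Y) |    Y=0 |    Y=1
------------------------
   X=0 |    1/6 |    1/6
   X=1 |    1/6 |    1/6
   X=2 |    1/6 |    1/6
H(X,Y) = 0.7782, H(X) = 0.4771, H(Y|X) = 0.3010 (all in dits)

Chain rule: H(X,Y) = H(X) + H(Y|X)

Left side — joint entropy directly:
H(X,Y) = -Σ p(x,y) log p(x,y) = 0.7782 dits

Right side — compute H(Y|X) from the conditional distributions:
P(X) = (1/3, 1/3, 1/3), so H(X) = 0.4771 dits
H(Y|X) = Σ_x P(X=x) · H(Y|X=x):
  P(Y|X=0) = (1/2, 1/2), H(Y|X=0) = 0.3010, weight P(X=0) = 1/3
  P(Y|X=1) = (1/2, 1/2), H(Y|X=1) = 0.3010, weight P(X=1) = 1/3
  P(Y|X=2) = (1/2, 1/2), H(Y|X=2) = 0.3010, weight P(X=2) = 1/3
H(Y|X) = 0.3010 dits

H(X) + H(Y|X) = 0.4771 + 0.3010 = 0.7782 dits

Both sides equal 0.7782 dits. ✓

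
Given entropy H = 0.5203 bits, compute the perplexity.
1.4343

Perplexity is 2^H (or exp(H) for natural log).

H = 0.5203 bits
Perplexity = 2^0.5203 = 1.4343

Interpretation: The model's uncertainty is equivalent to choosing uniformly among 1.4 options.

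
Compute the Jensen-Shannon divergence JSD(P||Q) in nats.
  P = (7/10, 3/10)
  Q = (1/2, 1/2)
0.0210 nats

Jensen-Shannon divergence is:
JSD(P||Q) = 0.5 × D_KL(P||M) + 0.5 × D_KL(Q||M)
where M = 0.5 × (P + Q) is the mixture distribution.

M = 0.5 × (7/10, 3/10) + 0.5 × (1/2, 1/2) = (3/5, 2/5)

D_KL(P||M) = 0.0216 nats
D_KL(Q||M) = 0.0204 nats

JSD(P||Q) = 0.5 × 0.0216 + 0.5 × 0.0204 = 0.0210 nats

Unlike KL divergence, JSD is symmetric and bounded: 0 ≤ JSD ≤ log(2).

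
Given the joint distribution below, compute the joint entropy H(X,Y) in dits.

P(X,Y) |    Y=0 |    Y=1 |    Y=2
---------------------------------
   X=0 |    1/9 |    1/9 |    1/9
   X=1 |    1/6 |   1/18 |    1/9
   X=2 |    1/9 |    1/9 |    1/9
0.9416 dits

Joint entropy is H(X,Y) = -Σ_{x,y} p(x,y) log p(x,y).

Summing over all non-zero entries:
H(X,Y) = -[1/9·log_10(1/9) + 1/9·log_10(1/9) + 1/9·log_10(1/9) + 1/6·log_10(1/6) + 1/18·log_10(1/18) + 1/9·log_10(1/9) + 1/9·log_10(1/9) + 1/9·log_10(1/9) + 1/9·log_10(1/9)]
H(X,Y) = 0.9416 dits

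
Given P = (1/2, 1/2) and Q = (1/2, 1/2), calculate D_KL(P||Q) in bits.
0.0000 bits

KL divergence: D_KL(P||Q) = Σ p(x) log(p(x)/q(x))

Computing term by term:
  x=0: 1/2 × log_2[(1/2)/(1/2)] = 1/2 × 0.0000 = 0.0000
  x=1: 1/2 × log_2[(1/2)/(1/2)] = 1/2 × 0.0000 = 0.0000

D_KL(P||Q) = 0.0000 bits

Note: KL divergence is always non-negative and equals 0 iff P = Q.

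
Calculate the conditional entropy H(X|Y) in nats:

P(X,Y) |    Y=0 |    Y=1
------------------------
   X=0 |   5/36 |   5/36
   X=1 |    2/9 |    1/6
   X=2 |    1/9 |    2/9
1.0680 nats

Using the chain rule: H(X|Y) = H(X,Y) - H(Y)

First, compute H(X,Y) = 1.7596 nats

Marginal P(Y) = (17/36, 19/36)
H(Y) = 0.6916 nats

H(X|Y) = H(X,Y) - H(Y) = 1.7596 - 0.6916 = 1.0680 nats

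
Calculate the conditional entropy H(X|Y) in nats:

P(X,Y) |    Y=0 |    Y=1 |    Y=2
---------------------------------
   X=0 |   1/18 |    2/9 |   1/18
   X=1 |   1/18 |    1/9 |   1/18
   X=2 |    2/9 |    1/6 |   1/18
1.0027 nats

Using the chain rule: H(X|Y) = H(X,Y) - H(Y)

First, compute H(X,Y) = 2.0141 nats

Marginal P(Y) = (1/3, 1/2, 1/6)
H(Y) = 1.0114 nats

H(X|Y) = H(X,Y) - H(Y) = 2.0141 - 1.0114 = 1.0027 nats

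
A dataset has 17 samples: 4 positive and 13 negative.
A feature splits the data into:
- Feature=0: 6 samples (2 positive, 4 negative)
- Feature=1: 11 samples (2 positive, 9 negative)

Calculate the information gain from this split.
0.0204 bits

Information Gain = H(Y) - H(Y|Feature)

Before split:
P(positive) = 4/17 = 0.2353
H(Y) = 0.7871 bits

After split:
Feature=0: H = 0.9183 bits (weight = 6/17)
Feature=1: H = 0.6840 bits (weight = 11/17)
H(Y|Feature) = (6/17)×0.9183 + (11/17)×0.6840 = 0.7667 bits

Information Gain = 0.7871 - 0.7667 = 0.0204 bits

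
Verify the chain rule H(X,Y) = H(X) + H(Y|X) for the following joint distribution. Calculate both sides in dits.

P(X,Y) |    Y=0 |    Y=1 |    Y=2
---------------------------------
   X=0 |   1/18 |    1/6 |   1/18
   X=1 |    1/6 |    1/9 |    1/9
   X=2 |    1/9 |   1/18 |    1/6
H(X,Y) = 0.9164, H(X) = 0.4731, H(Y|X) = 0.4433 (all in dits)

Chain rule: H(X,Y) = H(X) + H(Y|X)

Left side — joint entropy directly:
H(X,Y) = -Σ p(x,y) log p(x,y) = 0.9164 dits

Right side — compute H(Y|X) from the conditional distributions:
P(X) = (5/18, 7/18, 1/3), so H(X) = 0.4731 dits
H(Y|X) = Σ_x P(X=x) · H(Y|X=x):
  P(Y|X=0) = (1/5, 3/5, 1/5), H(Y|X=0) = 0.4127, weight P(X=0) = 5/18
  P(Y|X=1) = (3/7, 2/7, 2/7), H(Y|X=1) = 0.4686, weight P(X=1) = 7/18
  P(Y|X=2) = (1/3, 1/6, 1/2), H(Y|X=2) = 0.4392, weight P(X=2) = 1/3
H(Y|X) = 0.4433 dits

H(X) + H(Y|X) = 0.4731 + 0.4433 = 0.9164 dits

Both sides equal 0.9164 dits. ✓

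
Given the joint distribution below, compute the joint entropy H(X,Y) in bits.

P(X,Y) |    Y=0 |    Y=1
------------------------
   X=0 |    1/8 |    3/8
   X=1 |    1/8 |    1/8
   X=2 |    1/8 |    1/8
2.4056 bits

Joint entropy is H(X,Y) = -Σ_{x,y} p(x,y) log p(x,y).

Summing over all non-zero entries:
H(X,Y) = -[1/8·log_2(1/8) + 3/8·log_2(3/8) + 1/8·log_2(1/8) + 1/8·log_2(1/8) + 1/8·log_2(1/8) + 1/8·log_2(1/8)]
H(X,Y) = 2.4056 bits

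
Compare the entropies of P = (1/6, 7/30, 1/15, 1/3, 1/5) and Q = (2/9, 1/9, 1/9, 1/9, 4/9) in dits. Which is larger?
P

Computing entropies in dits:
H(P) = 0.6544
H(Q) = 0.6198

Distribution P has higher entropy.

Intuition: The distribution closer to uniform (more spread out) has higher entropy.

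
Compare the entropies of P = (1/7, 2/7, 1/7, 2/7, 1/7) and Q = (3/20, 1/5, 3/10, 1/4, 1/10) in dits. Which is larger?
P

Computing entropies in dits:
H(P) = 0.6731
H(Q) = 0.6708

Distribution P has higher entropy.

Intuition: The distribution closer to uniform (more spread out) has higher entropy.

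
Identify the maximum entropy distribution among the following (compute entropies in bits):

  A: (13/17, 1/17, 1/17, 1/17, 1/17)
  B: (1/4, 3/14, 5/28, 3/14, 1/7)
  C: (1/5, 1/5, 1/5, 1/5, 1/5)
C

For a discrete distribution over n outcomes, entropy is maximized by the uniform distribution.

Computing entropies:
H(A) = 1.2577 bits
H(B) = 2.2973 bits
H(C) = 2.3219 bits

The uniform distribution (where all probabilities equal 1/5) achieves the maximum entropy of log_2(5) = 2.3219 bits.

Distribution C has the highest entropy.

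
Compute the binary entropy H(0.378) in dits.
0.2880 dits

The binary entropy function is:
H(p) = -p log(p) - (1-p) log(1-p)

H(0.378) = -0.378 × log_10(0.378) - 0.622 × log_10(0.622)
H(0.378) = 0.2880 dits

Note: Binary entropy is maximized at p=0.5 (H=1 bit) and minimized at p=0 or p=1 (H=0).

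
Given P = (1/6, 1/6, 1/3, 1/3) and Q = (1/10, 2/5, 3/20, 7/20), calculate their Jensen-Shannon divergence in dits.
0.0204 dits

Jensen-Shannon divergence is:
JSD(P||Q) = 0.5 × D_KL(P||M) + 0.5 × D_KL(Q||M)
where M = 0.5 × (P + Q) is the mixture distribution.

M = 0.5 × (1/6, 1/6, 1/3, 1/3) + 0.5 × (1/10, 2/5, 3/20, 7/20) = (2/15, 0.283333, 0.241667, 0.341667)

D_KL(P||M) = 0.0207 dits
D_KL(Q||M) = 0.0200 dits

JSD(P||Q) = 0.5 × 0.0207 + 0.5 × 0.0200 = 0.0204 dits

Unlike KL divergence, JSD is symmetric and bounded: 0 ≤ JSD ≤ log(2).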